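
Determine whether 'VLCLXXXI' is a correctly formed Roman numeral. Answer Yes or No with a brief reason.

'VLCLXXXI': L should not appear more than once

No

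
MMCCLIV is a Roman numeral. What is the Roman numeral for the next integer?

MMCCLIV = 2254; next is 2255

MMCCLV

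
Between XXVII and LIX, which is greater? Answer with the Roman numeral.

XXVII = 27
LIX = 59
59 is larger

LIX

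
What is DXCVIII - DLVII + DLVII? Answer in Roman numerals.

DXCVIII = 598, DLVII = 557, DLVII = 557
598 - 557 = 41
41 + 557 = 598

DXCVIII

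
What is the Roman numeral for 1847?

Convert 1847 to Roman numerals:
  1847 contains 1×1000 (M)
  847 contains 1×500 (D)
  347 contains 3×100 (CCC)
  47 contains 1×40 (XL)
  7 contains 1×5 (V)
  2 contains 2×1 (II)

MDCCCXLVII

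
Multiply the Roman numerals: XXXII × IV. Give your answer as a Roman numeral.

XXXII = 32
IV = 4
32 × 4 = 128

CXXVIII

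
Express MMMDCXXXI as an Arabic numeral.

MMMDCXXXI: M=1000, M=1000, M=1000, D=500, C=100, X=10, X=10, X=10, I=1
1000 + 1000 + 1000 + 500 + 100 + 10 + 10 + 10 + 1 = 3631

3631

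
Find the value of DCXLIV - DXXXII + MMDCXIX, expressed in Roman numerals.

DCXLIV = 644, DXXXII = 532, MMDCXIX = 2619
644 - 532 = 112
112 + 2619 = 2731

MMDCCXXXI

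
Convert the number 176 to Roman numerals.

Convert 176 to Roman numerals:
  176 contains 1×100 (C)
  76 contains 1×50 (L)
  26 contains 2×10 (XX)
  6 contains 1×5 (V)
  1 contains 1×1 (I)

CLXXVI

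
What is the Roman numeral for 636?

Convert 636 to Roman numerals:
  636 contains 1×500 (D)
  136 contains 1×100 (C)
  36 contains 3×10 (XXX)
  6 contains 1×5 (V)
  1 contains 1×1 (I)

DCXXXVI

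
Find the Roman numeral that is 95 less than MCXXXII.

MCXXXII = 1132
1132 - 95 = 1037

MXXXVII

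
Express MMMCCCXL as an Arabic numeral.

MMMCCCXL: M=1000, M=1000, M=1000, C=100, C=100, C=100, XL=40
1000 + 1000 + 1000 + 100 + 100 + 100 + 40 = 3340

3340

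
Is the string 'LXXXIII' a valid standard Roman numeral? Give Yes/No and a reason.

'LXXXIII': Check the rules: uses only the symbols I, V, X, L, C, D, M; no symbol is repeated more than three times in a row; V, L and D each appear at most once; no smaller symbol precedes a larger one (values never increase from left to right). Value: L (50) + X (10) + X (10) + X (10) + I (1) + I (1) + I (1) = 83. So it is a valid standard Roman numeral.

Yes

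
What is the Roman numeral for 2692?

Convert 2692 to Roman numerals:
  2692 contains 2×1000 (MM)
  692 contains 1×500 (D)
  192 contains 1×100 (C)
  92 contains 1×90 (XC)
  2 contains 2×1 (II)

MMDCXCII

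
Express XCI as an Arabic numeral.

XCI: XC=90, I=1
90 + 1 = 91

91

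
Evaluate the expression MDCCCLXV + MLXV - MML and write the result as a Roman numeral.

MDCCCLXV = 1865, MLXV = 1065, MML = 2050
1865 + 1065 = 2930
2930 - 2050 = 880

DCCCLXXX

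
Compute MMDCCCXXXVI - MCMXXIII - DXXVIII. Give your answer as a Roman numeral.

MMDCCCXXXVI = 2836, MCMXXIII = 1923, DXXVIII = 528
2836 - 1923 = 913
913 - 528 = 385

CCCLXXXV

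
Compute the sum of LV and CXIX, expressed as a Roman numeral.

LV = 55
CXIX = 119
55 + 119 = 174

CLXXIV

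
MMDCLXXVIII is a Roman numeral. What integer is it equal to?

MMDCLXXVIII: M=1000, M=1000, D=500, C=100, L=50, X=10, X=10, V=5, I=1, I=1, I=1
1000 + 1000 + 500 + 100 + 50 + 10 + 10 + 5 + 1 + 1 + 1 = 2678

2678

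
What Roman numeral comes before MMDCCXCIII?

MMDCCXCIII = 2793, so the previous integer is 2793 - 1 = 2792

MMDCCXCII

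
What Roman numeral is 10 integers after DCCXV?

DCCXV = 715
715 + 10 = 725

DCCXXV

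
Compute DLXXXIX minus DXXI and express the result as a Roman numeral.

DLXXXIX = 589
DXXI = 521
589 - 521 = 68

LXVIII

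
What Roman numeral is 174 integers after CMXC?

CMXC = 990
990 + 174 = 1164

MCLXIV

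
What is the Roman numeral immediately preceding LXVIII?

LXVIII = 68, so the previous integer is 68 - 1 = 67

LXVII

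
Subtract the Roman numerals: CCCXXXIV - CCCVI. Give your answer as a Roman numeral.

CCCXXXIV = 334
CCCVI = 306
334 - 306 = 28

XXVIII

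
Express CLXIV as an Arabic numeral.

CLXIV: C=100, L=50, X=10, IV=4
100 + 50 + 10 + 4 = 164

164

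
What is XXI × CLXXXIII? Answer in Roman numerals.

XXI = 21
CLXXXIII = 183
21 × 183 = 3843

MMMDCCCXLIII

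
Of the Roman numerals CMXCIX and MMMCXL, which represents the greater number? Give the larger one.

CMXCIX = 999
MMMCXL = 3140
3140 is larger

MMMCXL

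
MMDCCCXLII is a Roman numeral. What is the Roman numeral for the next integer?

MMDCCCXLII = 2842; next is 2843

MMDCCCXLIII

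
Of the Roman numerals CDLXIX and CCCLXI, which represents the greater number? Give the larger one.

CDLXIX = 469
CCCLXI = 361
469 is larger

CDLXIX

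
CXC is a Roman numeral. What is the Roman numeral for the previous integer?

CXC = 190, so the previous integer is 190 - 1 = 189

CLXXXIX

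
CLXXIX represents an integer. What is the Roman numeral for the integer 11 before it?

CLXXIX = 179
179 - 11 = 168

CLXVIII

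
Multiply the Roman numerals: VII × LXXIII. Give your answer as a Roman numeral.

VII = 7
LXXIII = 73
7 × 73 = 511

DXI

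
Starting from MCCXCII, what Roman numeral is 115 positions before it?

MCCXCII = 1292
1292 - 115 = 1177

MCLXXVII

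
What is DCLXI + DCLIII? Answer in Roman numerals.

DCLXI = 661
DCLIII = 653
661 + 653 = 1314

MCCCXIV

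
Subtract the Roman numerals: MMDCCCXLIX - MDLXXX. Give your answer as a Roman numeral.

MMDCCCXLIX = 2849
MDLXXX = 1580
2849 - 1580 = 1269

MCCLXIX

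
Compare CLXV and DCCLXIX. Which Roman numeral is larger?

CLXV = 165
DCCLXIX = 769
769 is larger

DCCLXIX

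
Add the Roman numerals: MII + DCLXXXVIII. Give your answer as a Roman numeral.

MII = 1002
DCLXXXVIII = 688
1002 + 688 = 1690

MDCXC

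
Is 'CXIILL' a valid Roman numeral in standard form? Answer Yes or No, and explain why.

'CXIILL': L should not appear more than once

No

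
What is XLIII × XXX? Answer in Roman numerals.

XLIII = 43
XXX = 30
43 × 30 = 1290

MCCXC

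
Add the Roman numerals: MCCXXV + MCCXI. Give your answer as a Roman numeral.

MCCXXV = 1225
MCCXI = 1211
1225 + 1211 = 2436

MMCDXXXVI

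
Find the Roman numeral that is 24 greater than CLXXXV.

CLXXXV = 185
185 + 24 = 209

CCIX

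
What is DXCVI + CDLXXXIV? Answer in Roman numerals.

DXCVI = 596
CDLXXXIV = 484
596 + 484 = 1080

MLXXX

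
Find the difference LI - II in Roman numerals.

LI = 51
II = 2
51 - 2 = 49

XLIX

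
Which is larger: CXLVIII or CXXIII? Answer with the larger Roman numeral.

CXLVIII = 148
CXXIII = 123
148 is larger

CXLVIII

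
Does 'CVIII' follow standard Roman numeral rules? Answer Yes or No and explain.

'CVIII': Check the rules: uses only the symbols I, V, X, L, C, D, M; no symbol is repeated more than three times in a row; V, L and D each appear at most once; no smaller symbol precedes a larger one (values never increase from left to right). Value: C (100) + V (5) + I (1) + I (1) + I (1) = 108. So it is a valid standard Roman numeral.

Yes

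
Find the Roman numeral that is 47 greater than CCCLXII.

CCCLXII = 362
362 + 47 = 409

CDIX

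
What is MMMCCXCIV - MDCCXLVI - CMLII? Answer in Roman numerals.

MMMCCXCIV = 3294, MDCCXLVI = 1746, CMLII = 952
3294 - 1746 = 1548
1548 - 952 = 596

DXCVI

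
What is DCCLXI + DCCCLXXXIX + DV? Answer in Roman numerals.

DCCLXI = 761, DCCCLXXXIX = 889, DV = 505
761 + 889 = 1650
1650 + 505 = 2155

MMCLV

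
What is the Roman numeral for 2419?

Convert 2419 to Roman numerals:
  2419 contains 2×1000 (MM)
  419 contains 1×400 (CD)
  19 contains 1×10 (X)
  9 contains 1×9 (IX)

MMCDXIX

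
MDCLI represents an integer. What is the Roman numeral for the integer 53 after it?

MDCLI = 1651
1651 + 53 = 1704

MDCCIV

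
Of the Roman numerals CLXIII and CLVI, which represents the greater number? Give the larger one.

CLXIII = 163
CLVI = 156
163 is larger

CLXIII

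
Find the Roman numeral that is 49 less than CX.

CX = 110
110 - 49 = 61

LXI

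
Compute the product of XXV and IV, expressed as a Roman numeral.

XXV = 25
IV = 4
25 × 4 = 100

C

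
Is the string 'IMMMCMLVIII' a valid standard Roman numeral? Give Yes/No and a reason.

'IMMMCMLVIII': Invalid subtractive combination: IM

No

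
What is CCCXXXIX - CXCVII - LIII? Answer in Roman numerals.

CCCXXXIX = 339, CXCVII = 197, LIII = 53
339 - 197 = 142
142 - 53 = 89

LXXXIX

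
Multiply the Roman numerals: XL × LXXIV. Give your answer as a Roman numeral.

XL = 40
LXXIV = 74
40 × 74 = 2960

MMCMLX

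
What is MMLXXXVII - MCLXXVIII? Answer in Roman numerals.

MMLXXXVII = 2087
MCLXXVIII = 1178
2087 - 1178 = 909

CMIX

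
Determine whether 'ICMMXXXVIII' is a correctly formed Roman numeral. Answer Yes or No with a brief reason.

'ICMMXXXVIII': Invalid subtractive combination: IC

No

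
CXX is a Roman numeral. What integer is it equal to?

CXX: C=100, X=10, X=10
100 + 10 + 10 = 120

120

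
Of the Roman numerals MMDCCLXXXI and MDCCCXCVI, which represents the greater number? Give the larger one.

MMDCCLXXXI = 2781
MDCCCXCVI = 1896
2781 is larger

MMDCCLXXXI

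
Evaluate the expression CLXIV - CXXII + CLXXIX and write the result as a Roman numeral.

CLXIV = 164, CXXII = 122, CLXXIX = 179
164 - 122 = 42
42 + 179 = 221

CCXXI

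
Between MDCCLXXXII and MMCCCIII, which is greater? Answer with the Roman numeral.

MDCCLXXXII = 1782
MMCCCIII = 2303
2303 is larger

MMCCCIII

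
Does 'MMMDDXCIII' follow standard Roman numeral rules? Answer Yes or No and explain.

'MMMDDXCIII': D should not appear more than once

No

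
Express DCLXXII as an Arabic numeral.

DCLXXII: D=500, C=100, L=50, X=10, X=10, I=1, I=1
500 + 100 + 50 + 10 + 10 + 1 + 1 = 672

672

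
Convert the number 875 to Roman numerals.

Convert 875 to Roman numerals:
  875 contains 1×500 (D)
  375 contains 3×100 (CCC)
  75 contains 1×50 (L)
  25 contains 2×10 (XX)
  5 contains 1×5 (V)

DCCCLXXV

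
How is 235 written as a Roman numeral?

Convert 235 to Roman numerals:
  235 contains 2×100 (CC)
  35 contains 3×10 (XXX)
  5 contains 1×5 (V)

CCXXXV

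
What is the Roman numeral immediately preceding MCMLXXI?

MCMLXXI = 1971, so the previous integer is 1971 - 1 = 1970

MCMLXX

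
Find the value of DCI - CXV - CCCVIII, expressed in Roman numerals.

DCI = 601, CXV = 115, CCCVIII = 308
601 - 115 = 486
486 - 308 = 178

CLXXVIII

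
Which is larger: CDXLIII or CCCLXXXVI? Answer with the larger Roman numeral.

CDXLIII = 443
CCCLXXXVI = 386
443 is larger

CDXLIII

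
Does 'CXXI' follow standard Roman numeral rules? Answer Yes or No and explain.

'CXXI': Check the rules: uses only the symbols I, V, X, L, C, D, M; no symbol is repeated more than three times in a row; V, L and D each appear at most once; no smaller symbol precedes a larger one (values never increase from left to right). Value: C (100) + X (10) + X (10) + I (1) = 121. So it is a valid standard Roman numeral.

Yes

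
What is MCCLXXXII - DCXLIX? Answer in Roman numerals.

MCCLXXXII = 1282
DCXLIX = 649
1282 - 649 = 633

DCXXXIII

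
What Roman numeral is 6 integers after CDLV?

CDLV = 455
455 + 6 = 461

CDLXI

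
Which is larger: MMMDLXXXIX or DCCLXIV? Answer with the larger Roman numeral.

MMMDLXXXIX = 3589
DCCLXIV = 764
3589 is larger

MMMDLXXXIX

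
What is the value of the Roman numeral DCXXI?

DCXXI: D=500, C=100, X=10, X=10, I=1
500 + 100 + 10 + 10 + 1 = 621

621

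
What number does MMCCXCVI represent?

MMCCXCVI: M=1000, M=1000, C=100, C=100, XC=90, V=5, I=1
1000 + 1000 + 100 + 100 + 90 + 5 + 1 = 2296

2296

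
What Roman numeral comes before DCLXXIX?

DCLXXIX = 679; previous is 678

DCLXXVIII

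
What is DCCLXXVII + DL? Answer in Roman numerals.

DCCLXXVII = 777
DL = 550
777 + 550 = 1327

MCCCXXVII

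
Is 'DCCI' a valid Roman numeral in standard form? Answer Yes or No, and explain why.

'DCCI': Check the rules: uses only the symbols I, V, X, L, C, D, M; no symbol is repeated more than three times in a row; V, L and D each appear at most once; no smaller symbol precedes a larger one (values never increase from left to right). Value: D (500) + C (100) + C (100) + I (1) = 701. So it is a valid standard Roman numeral.

Yes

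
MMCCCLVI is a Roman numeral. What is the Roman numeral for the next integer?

MMCCCLVI = 2356, so the next integer is 2356 + 1 = 2357

MMCCCLVII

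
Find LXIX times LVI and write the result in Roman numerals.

LXIX = 69
LVI = 56
69 × 56 = 3864

MMMDCCCLXIV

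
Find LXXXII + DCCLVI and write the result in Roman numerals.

LXXXII = 82
DCCLVI = 756
82 + 756 = 838

DCCCXXXVIII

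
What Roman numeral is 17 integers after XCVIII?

XCVIII = 98
98 + 17 = 115

CXV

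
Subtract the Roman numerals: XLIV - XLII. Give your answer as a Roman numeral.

XLIV = 44
XLII = 42
44 - 42 = 2

II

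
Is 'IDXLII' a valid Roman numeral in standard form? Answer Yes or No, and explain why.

'IDXLII': Invalid subtractive combination: ID

No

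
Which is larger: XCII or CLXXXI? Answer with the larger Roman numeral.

XCII = 92
CLXXXI = 181
181 is larger

CLXXXI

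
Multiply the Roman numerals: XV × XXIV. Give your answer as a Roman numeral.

XV = 15
XXIV = 24
15 × 24 = 360

CCCLX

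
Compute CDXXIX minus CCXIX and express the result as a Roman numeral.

CDXXIX = 429
CCXIX = 219
429 - 219 = 210

CCX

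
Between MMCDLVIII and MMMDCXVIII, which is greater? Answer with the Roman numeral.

MMCDLVIII = 2458
MMMDCXVIII = 3618
3618 is larger

MMMDCXVIII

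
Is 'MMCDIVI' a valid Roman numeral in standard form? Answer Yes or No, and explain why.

'MMCDIVI': I cannot come right after the subtractive pair IV: once I is subtracted in IV, the next symbol must be smaller than I

No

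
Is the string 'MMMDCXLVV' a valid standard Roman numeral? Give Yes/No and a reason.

'MMMDCXLVV': V should not appear more than once

No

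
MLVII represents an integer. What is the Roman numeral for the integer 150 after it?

MLVII = 1057
1057 + 150 = 1207

MCCVII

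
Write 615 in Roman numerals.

Convert 615 to Roman numerals:
  615 contains 1×500 (D)
  115 contains 1×100 (C)
  15 contains 1×10 (X)
  5 contains 1×5 (V)

DCXV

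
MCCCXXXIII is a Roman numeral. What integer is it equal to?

MCCCXXXIII: M=1000, C=100, C=100, C=100, X=10, X=10, X=10, I=1, I=1, I=1
1000 + 100 + 100 + 100 + 10 + 10 + 10 + 1 + 1 + 1 = 1333

1333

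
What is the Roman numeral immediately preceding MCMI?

MCMI = 1901; previous is 1900

MCM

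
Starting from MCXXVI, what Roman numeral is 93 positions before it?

MCXXVI = 1126
1126 - 93 = 1033

MXXXIII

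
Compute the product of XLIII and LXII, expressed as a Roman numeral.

XLIII = 43
LXII = 62
43 × 62 = 2666

MMDCLXVI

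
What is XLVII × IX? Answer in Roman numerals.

XLVII = 47
IX = 9
47 × 9 = 423

CDXXIII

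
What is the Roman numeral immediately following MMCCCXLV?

MMCCCXLV = 2345, so the next integer is 2345 + 1 = 2346

MMCCCXLVI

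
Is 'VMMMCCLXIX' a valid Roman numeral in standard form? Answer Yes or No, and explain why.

'VMMMCCLXIX': Invalid subtractive combination: VM

No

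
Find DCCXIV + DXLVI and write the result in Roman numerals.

DCCXIV = 714
DXLVI = 546
714 + 546 = 1260

MCCLX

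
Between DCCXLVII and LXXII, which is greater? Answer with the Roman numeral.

DCCXLVII = 747
LXXII = 72
747 is larger

DCCXLVII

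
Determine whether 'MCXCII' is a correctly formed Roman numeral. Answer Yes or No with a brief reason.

'MCXCII': Check the rules: uses only the symbols I, V, X, L, C, D, M; no symbol is repeated more than three times in a row; V, L and D each appear at most once; the only place a smaller symbol precedes a larger one is the allowed subtractive pair XC, the symbol right after such a pair (if any) is smaller than the pair's first symbol, and otherwise the values never increase from left to right. Value: M (1000) + C (100) + XC (90) + I (1) + I (1) = 1192. So it is a valid standard Roman numeral.

Yes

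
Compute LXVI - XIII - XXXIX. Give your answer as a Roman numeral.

LXVI = 66, XIII = 13, XXXIX = 39
66 - 13 = 53
53 - 39 = 14

XIV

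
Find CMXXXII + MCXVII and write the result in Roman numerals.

CMXXXII = 932
MCXVII = 1117
932 + 1117 = 2049

MMXLIX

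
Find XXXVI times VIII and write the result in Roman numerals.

XXXVI = 36
VIII = 8
36 × 8 = 288

CCLXXXVIII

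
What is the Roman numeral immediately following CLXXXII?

CLXXXII = 182, so the next integer is 182 + 1 = 183

CLXXXIII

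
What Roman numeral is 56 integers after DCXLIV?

DCXLIV = 644
644 + 56 = 700

DCC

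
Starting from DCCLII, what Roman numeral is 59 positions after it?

DCCLII = 752
752 + 59 = 811

DCCCXI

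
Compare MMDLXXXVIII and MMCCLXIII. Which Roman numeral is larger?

MMDLXXXVIII = 2588
MMCCLXIII = 2263
2588 is larger

MMDLXXXVIII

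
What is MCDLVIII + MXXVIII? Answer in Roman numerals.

MCDLVIII = 1458
MXXVIII = 1028
1458 + 1028 = 2486

MMCDLXXXVI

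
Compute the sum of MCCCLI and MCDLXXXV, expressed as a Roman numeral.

MCCCLI = 1351
MCDLXXXV = 1485
1351 + 1485 = 2836

MMDCCCXXXVI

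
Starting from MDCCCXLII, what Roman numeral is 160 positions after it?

MDCCCXLII = 1842
1842 + 160 = 2002

MMII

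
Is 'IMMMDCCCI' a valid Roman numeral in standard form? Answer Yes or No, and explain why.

'IMMMDCCCI': Invalid subtractive combination: IM

No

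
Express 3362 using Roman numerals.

Convert 3362 to Roman numerals:
  3362 contains 3×1000 (MMM)
  362 contains 3×100 (CCC)
  62 contains 1×50 (L)
  12 contains 1×10 (X)
  2 contains 2×1 (II)

MMMCCCLXII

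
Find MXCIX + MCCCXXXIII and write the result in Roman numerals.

MXCIX = 1099
MCCCXXXIII = 1333
1099 + 1333 = 2432

MMCDXXXII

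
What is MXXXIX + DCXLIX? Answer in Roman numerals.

MXXXIX = 1039
DCXLIX = 649
1039 + 649 = 1688

MDCLXXXVIII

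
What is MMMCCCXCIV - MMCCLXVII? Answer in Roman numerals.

MMMCCCXCIV = 3394
MMCCLXVII = 2267
3394 - 2267 = 1127

MCXXVII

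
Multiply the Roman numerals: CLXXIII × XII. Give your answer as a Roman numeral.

CLXXIII = 173
XII = 12
173 × 12 = 2076

MMLXXVI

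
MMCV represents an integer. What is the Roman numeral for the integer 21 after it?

MMCV = 2105
2105 + 21 = 2126

MMCXXVI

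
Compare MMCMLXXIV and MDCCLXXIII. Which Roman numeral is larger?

MMCMLXXIV = 2974
MDCCLXXIII = 1773
2974 is larger

MMCMLXXIV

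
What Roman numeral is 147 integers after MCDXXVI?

MCDXXVI = 1426
1426 + 147 = 1573

MDLXXIII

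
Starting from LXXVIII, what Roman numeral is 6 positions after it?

LXXVIII = 78
78 + 6 = 84

LXXXIV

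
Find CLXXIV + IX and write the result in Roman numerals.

CLXXIV = 174
IX = 9
174 + 9 = 183

CLXXXIII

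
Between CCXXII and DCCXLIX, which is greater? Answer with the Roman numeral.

CCXXII = 222
DCCXLIX = 749
749 is larger

DCCXLIX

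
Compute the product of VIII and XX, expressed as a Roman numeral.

VIII = 8
XX = 20
8 × 20 = 160

CLX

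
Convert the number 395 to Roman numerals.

Convert 395 to Roman numerals:
  395 contains 3×100 (CCC)
  95 contains 1×90 (XC)
  5 contains 1×5 (V)

CCCXCV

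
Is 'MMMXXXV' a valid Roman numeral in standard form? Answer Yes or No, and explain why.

'MMMXXXV': Check the rules: uses only the symbols I, V, X, L, C, D, M; no symbol is repeated more than three times in a row; V, L and D each appear at most once; no smaller symbol precedes a larger one (values never increase from left to right). Value: M (1000) + M (1000) + M (1000) + X (10) + X (10) + X (10) + V (5) = 3035. So it is a valid standard Roman numeral.

Yes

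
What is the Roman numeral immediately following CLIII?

CLIII = 153, so the next integer is 153 + 1 = 154

CLIV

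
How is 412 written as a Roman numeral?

Convert 412 to Roman numerals:
  412 contains 1×400 (CD)
  12 contains 1×10 (X)
  2 contains 2×1 (II)

CDXII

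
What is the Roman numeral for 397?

Convert 397 to Roman numerals:
  397 contains 3×100 (CCC)
  97 contains 1×90 (XC)
  7 contains 1×5 (V)
  2 contains 2×1 (II)

CCCXCVII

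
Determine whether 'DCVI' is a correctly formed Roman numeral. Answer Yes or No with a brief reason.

'DCVI': Check the rules: uses only the symbols I, V, X, L, C, D, M; no symbol is repeated more than three times in a row; V, L and D each appear at most once; no smaller symbol precedes a larger one (values never increase from left to right). Value: D (500) + C (100) + V (5) + I (1) = 606. So it is a valid standard Roman numeral.

Yes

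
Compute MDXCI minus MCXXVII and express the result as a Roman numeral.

MDXCI = 1591
MCXXVII = 1127
1591 - 1127 = 464

CDLXIV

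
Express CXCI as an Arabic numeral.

CXCI: C=100, XC=90, I=1
100 + 90 + 1 = 191

191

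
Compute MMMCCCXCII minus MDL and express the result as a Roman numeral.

MMMCCCXCII = 3392
MDL = 1550
3392 - 1550 = 1842

MDCCCXLII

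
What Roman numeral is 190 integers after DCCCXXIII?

DCCCXXIII = 823
823 + 190 = 1013

MXIII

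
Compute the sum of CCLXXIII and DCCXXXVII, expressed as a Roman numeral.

CCLXXIII = 273
DCCXXXVII = 737
273 + 737 = 1010

MX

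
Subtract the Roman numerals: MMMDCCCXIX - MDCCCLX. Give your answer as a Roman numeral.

MMMDCCCXIX = 3819
MDCCCLX = 1860
3819 - 1860 = 1959

MCMLIX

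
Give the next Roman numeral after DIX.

DIX = 509, so the next integer is 509 + 1 = 510

DX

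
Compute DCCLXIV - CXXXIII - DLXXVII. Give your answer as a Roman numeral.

DCCLXIV = 764, CXXXIII = 133, DLXXVII = 577
764 - 133 = 631
631 - 577 = 54

LIV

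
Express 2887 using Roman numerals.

Convert 2887 to Roman numerals:
  2887 contains 2×1000 (MM)
  887 contains 1×500 (D)
  387 contains 3×100 (CCC)
  87 contains 1×50 (L)
  37 contains 3×10 (XXX)
  7 contains 1×5 (V)
  2 contains 2×1 (II)

MMDCCCLXXXVII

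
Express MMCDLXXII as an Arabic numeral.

MMCDLXXII: M=1000, M=1000, CD=400, L=50, X=10, X=10, I=1, I=1
1000 + 1000 + 400 + 50 + 10 + 10 + 1 + 1 = 2472

2472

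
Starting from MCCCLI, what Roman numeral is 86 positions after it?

MCCCLI = 1351
1351 + 86 = 1437

MCDXXXVII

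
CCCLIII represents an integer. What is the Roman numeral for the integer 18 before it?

CCCLIII = 353
353 - 18 = 335

CCCXXXV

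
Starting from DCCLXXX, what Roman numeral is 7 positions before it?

DCCLXXX = 780
780 - 7 = 773

DCCLXXIII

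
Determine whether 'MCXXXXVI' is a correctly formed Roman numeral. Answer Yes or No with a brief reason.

'MCXXXXVI': More than 3 consecutive X's

No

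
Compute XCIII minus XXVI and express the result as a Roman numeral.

XCIII = 93
XXVI = 26
93 - 26 = 67

LXVII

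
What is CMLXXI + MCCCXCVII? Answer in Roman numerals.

CMLXXI = 971
MCCCXCVII = 1397
971 + 1397 = 2368

MMCCCLXVIII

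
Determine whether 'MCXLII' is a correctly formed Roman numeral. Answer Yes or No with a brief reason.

'MCXLII': Check the rules: uses only the symbols I, V, X, L, C, D, M; no symbol is repeated more than three times in a row; V, L and D each appear at most once; the only place a smaller symbol precedes a larger one is the allowed subtractive pair XL, the symbol right after such a pair (if any) is smaller than the pair's first symbol, and otherwise the values never increase from left to right. Value: M (1000) + C (100) + XL (40) + I (1) + I (1) = 1142. So it is a valid standard Roman numeral.

Yes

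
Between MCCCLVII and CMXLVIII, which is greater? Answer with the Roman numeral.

MCCCLVII = 1357
CMXLVIII = 948
1357 is larger

MCCCLVII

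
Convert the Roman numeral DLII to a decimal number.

DLII: D=500, L=50, I=1, I=1
500 + 50 + 1 + 1 = 552

552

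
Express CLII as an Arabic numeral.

CLII: C=100, L=50, I=1, I=1
100 + 50 + 1 + 1 = 152

152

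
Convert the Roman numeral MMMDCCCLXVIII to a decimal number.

MMMDCCCLXVIII: M=1000, M=1000, M=1000, D=500, C=100, C=100, C=100, L=50, X=10, V=5, I=1, I=1, I=1
1000 + 1000 + 1000 + 500 + 100 + 100 + 100 + 50 + 10 + 5 + 1 + 1 + 1 = 3868

3868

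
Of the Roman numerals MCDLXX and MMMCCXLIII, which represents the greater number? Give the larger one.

MCDLXX = 1470
MMMCCXLIII = 3243
3243 is larger

MMMCCXLIII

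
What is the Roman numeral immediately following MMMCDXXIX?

MMMCDXXIX = 3429, so the next integer is 3429 + 1 = 3430

MMMCDXXX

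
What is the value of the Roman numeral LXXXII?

LXXXII: L=50, X=10, X=10, X=10, I=1, I=1
50 + 10 + 10 + 10 + 1 + 1 = 82

82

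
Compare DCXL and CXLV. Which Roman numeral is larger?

DCXL = 640
CXLV = 145
640 is larger

DCXL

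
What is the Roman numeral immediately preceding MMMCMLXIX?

MMMCMLXIX = 3969; previous is 3968

MMMCMLXVIII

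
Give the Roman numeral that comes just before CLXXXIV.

CLXXXIV = 184; previous is 183

CLXXXIII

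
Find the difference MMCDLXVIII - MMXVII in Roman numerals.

MMCDLXVIII = 2468
MMXVII = 2017
2468 - 2017 = 451

CDLI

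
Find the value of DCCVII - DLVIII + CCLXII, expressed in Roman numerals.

DCCVII = 707, DLVIII = 558, CCLXII = 262
707 - 558 = 149
149 + 262 = 411

CDXI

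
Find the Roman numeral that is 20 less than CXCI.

CXCI = 191
191 - 20 = 171

CLXXI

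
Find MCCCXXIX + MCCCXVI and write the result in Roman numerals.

MCCCXXIX = 1329
MCCCXVI = 1316
1329 + 1316 = 2645

MMDCXLV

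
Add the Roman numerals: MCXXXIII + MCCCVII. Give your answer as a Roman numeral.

MCXXXIII = 1133
MCCCVII = 1307
1133 + 1307 = 2440

MMCDXL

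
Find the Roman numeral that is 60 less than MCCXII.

MCCXII = 1212
1212 - 60 = 1152

MCLII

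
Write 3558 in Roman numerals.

Convert 3558 to Roman numerals:
  3558 contains 3×1000 (MMM)
  558 contains 1×500 (D)
  58 contains 1×50 (L)
  8 contains 1×5 (V)
  3 contains 3×1 (III)

MMMDLVIII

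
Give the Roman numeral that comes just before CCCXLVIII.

CCCXLVIII = 348, so the previous integer is 348 - 1 = 347

CCCXLVII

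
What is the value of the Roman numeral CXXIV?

CXXIV: C=100, X=10, X=10, IV=4
100 + 10 + 10 + 4 = 124

124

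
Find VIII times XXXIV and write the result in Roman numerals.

VIII = 8
XXXIV = 34
8 × 34 = 272

CCLXXII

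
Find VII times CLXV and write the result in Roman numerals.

VII = 7
CLXV = 165
7 × 165 = 1155

MCLV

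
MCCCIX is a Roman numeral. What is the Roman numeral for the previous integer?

MCCCIX = 1309; previous is 1308

MCCCVIII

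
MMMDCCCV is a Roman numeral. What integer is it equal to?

MMMDCCCV: M=1000, M=1000, M=1000, D=500, C=100, C=100, C=100, V=5
1000 + 1000 + 1000 + 500 + 100 + 100 + 100 + 5 = 3805

3805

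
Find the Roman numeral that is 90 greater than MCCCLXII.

MCCCLXII = 1362
1362 + 90 = 1452

MCDLII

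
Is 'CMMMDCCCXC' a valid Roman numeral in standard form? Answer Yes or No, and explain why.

'CMMMDCCCXC': C (position 1) comes before the larger symbol M (position 3) without being directly in front of it as a subtractive pair; apart from IV, IX, XL, XC, CD and CM, symbols must go from largest to smallest

No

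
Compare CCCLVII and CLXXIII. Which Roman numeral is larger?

CCCLVII = 357
CLXXIII = 173
357 is larger

CCCLVII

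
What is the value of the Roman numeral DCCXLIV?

DCCXLIV: D=500, C=100, C=100, XL=40, IV=4
500 + 100 + 100 + 40 + 4 = 744

744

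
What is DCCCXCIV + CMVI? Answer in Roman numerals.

DCCCXCIV = 894
CMVI = 906
894 + 906 = 1800

MDCCC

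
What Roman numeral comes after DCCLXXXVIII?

DCCLXXXVIII = 788; next is 789

DCCLXXXIX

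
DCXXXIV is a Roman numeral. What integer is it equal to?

DCXXXIV: D=500, C=100, X=10, X=10, X=10, IV=4
500 + 100 + 10 + 10 + 10 + 4 = 634

634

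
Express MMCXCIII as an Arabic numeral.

MMCXCIII: M=1000, M=1000, C=100, XC=90, I=1, I=1, I=1
1000 + 1000 + 100 + 90 + 1 + 1 + 1 = 2193

2193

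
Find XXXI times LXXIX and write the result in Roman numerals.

XXXI = 31
LXXIX = 79
31 × 79 = 2449

MMCDXLIX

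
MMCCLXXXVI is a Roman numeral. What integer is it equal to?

MMCCLXXXVI: M=1000, M=1000, C=100, C=100, L=50, X=10, X=10, X=10, V=5, I=1
1000 + 1000 + 100 + 100 + 50 + 10 + 10 + 10 + 5 + 1 = 2286

2286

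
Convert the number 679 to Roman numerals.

Convert 679 to Roman numerals:
  679 contains 1×500 (D)
  179 contains 1×100 (C)
  79 contains 1×50 (L)
  29 contains 2×10 (XX)
  9 contains 1×9 (IX)

DCLXXIX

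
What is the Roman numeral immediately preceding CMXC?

CMXC = 990, so the previous integer is 990 - 1 = 989

CMLXXXIX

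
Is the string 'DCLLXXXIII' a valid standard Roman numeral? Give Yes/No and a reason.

'DCLLXXXIII': L should not appear more than once

No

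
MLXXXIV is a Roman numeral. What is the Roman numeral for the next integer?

MLXXXIV = 1084, so the next integer is 1084 + 1 = 1085

MLXXXV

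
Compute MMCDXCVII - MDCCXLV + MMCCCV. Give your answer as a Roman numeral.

MMCDXCVII = 2497, MDCCXLV = 1745, MMCCCV = 2305
2497 - 1745 = 752
752 + 2305 = 3057

MMMLVII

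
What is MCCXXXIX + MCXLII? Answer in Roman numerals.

MCCXXXIX = 1239
MCXLII = 1142
1239 + 1142 = 2381

MMCCCLXXXI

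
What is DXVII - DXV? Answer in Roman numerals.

DXVII = 517
DXV = 515
517 - 515 = 2

II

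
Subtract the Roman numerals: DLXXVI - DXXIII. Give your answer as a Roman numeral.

DLXXVI = 576
DXXIII = 523
576 - 523 = 53

LIII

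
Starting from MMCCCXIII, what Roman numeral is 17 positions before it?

MMCCCXIII = 2313
2313 - 17 = 2296

MMCCXCVI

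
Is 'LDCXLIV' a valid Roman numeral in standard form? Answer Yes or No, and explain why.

'LDCXLIV': L should not appear more than once

No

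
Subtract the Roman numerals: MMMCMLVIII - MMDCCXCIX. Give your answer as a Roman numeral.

MMMCMLVIII = 3958
MMDCCXCIX = 2799
3958 - 2799 = 1159

MCLIX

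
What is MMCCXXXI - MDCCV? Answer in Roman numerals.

MMCCXXXI = 2231
MDCCV = 1705
2231 - 1705 = 526

DXXVI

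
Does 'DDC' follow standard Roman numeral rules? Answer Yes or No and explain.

'DDC': D should not appear more than once

No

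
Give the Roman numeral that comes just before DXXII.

DXXII = 522, so the previous integer is 522 - 1 = 521

DXXI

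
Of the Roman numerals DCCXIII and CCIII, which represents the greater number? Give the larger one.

DCCXIII = 713
CCIII = 203
713 is larger

DCCXIII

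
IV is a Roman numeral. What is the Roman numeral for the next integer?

IV = 4, so the next integer is 4 + 1 = 5

V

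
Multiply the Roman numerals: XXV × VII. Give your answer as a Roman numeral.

XXV = 25
VII = 7
25 × 7 = 175

CLXXV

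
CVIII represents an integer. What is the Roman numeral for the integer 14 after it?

CVIII = 108
108 + 14 = 122

CXXII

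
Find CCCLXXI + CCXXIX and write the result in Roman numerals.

CCCLXXI = 371
CCXXIX = 229
371 + 229 = 600

DC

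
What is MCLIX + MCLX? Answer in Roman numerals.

MCLIX = 1159
MCLX = 1160
1159 + 1160 = 2319

MMCCCXIX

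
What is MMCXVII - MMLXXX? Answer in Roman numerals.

MMCXVII = 2117
MMLXXX = 2080
2117 - 2080 = 37

XXXVII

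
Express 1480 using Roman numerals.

Convert 1480 to Roman numerals:
  1480 contains 1×1000 (M)
  480 contains 1×400 (CD)
  80 contains 1×50 (L)
  30 contains 3×10 (XXX)

MCDLXXX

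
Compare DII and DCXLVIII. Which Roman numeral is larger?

DII = 502
DCXLVIII = 648
648 is larger

DCXLVIII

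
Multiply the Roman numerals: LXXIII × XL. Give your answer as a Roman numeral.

LXXIII = 73
XL = 40
73 × 40 = 2920

MMCMXX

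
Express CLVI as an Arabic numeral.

CLVI: C=100, L=50, V=5, I=1
100 + 50 + 5 + 1 = 156

156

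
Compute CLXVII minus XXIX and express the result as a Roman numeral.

CLXVII = 167
XXIX = 29
167 - 29 = 138

CXXXVIII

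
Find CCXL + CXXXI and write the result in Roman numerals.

CCXL = 240
CXXXI = 131
240 + 131 = 371

CCCLXXI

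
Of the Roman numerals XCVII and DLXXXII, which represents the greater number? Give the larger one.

XCVII = 97
DLXXXII = 582
582 is larger

DLXXXII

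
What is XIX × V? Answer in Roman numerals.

XIX = 19
V = 5
19 × 5 = 95

XCV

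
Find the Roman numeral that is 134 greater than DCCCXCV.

DCCCXCV = 895
895 + 134 = 1029

MXXIX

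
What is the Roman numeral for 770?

Convert 770 to Roman numerals:
  770 contains 1×500 (D)
  270 contains 2×100 (CC)
  70 contains 1×50 (L)
  20 contains 2×10 (XX)

DCCLXX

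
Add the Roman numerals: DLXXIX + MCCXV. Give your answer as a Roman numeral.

DLXXIX = 579
MCCXV = 1215
579 + 1215 = 1794

MDCCXCIV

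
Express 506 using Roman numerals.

Convert 506 to Roman numerals:
  506 contains 1×500 (D)
  6 contains 1×5 (V)
  1 contains 1×1 (I)

DVI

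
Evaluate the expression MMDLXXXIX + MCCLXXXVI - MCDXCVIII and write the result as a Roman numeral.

MMDLXXXIX = 2589, MCCLXXXVI = 1286, MCDXCVIII = 1498
2589 + 1286 = 3875
3875 - 1498 = 2377

MMCCCLXXVII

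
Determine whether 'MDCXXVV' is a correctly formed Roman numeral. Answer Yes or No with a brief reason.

'MDCXXVV': V should not appear more than once

No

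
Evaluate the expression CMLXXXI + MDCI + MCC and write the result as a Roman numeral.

CMLXXXI = 981, MDCI = 1601, MCC = 1200
981 + 1601 = 2582
2582 + 1200 = 3782

MMMDCCLXXXII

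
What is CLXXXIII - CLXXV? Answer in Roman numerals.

CLXXXIII = 183
CLXXV = 175
183 - 175 = 8

VIII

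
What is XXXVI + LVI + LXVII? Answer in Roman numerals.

XXXVI = 36, LVI = 56, LXVII = 67
36 + 56 = 92
92 + 67 = 159

CLIX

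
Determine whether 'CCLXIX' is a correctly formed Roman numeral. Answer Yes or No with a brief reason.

'CCLXIX': Check the rules: uses only the symbols I, V, X, L, C, D, M; no symbol is repeated more than three times in a row; V, L and D each appear at most once; the only place a smaller symbol precedes a larger one is the allowed subtractive pair IX, the symbol right after such a pair (if any) is smaller than the pair's first symbol, and otherwise the values never increase from left to right. Value: C (100) + C (100) + L (50) + X (10) + IX (9) = 269. So it is a valid standard Roman numeral.

Yes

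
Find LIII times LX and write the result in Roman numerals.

LIII = 53
LX = 60
53 × 60 = 3180

MMMCLXXX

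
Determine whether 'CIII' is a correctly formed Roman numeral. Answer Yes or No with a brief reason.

'CIII': Check the rules: uses only the symbols I, V, X, L, C, D, M; no symbol is repeated more than three times in a row; V, L and D each appear at most once; no smaller symbol precedes a larger one (values never increase from left to right). Value: C (100) + I (1) + I (1) + I (1) = 103. So it is a valid standard Roman numeral.

Yes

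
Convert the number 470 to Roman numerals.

Convert 470 to Roman numerals:
  470 contains 1×400 (CD)
  70 contains 1×50 (L)
  20 contains 2×10 (XX)

CDLXX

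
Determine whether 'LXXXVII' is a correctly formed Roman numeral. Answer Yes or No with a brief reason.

'LXXXVII': Check the rules: uses only the symbols I, V, X, L, C, D, M; no symbol is repeated more than three times in a row; V, L and D each appear at most once; no smaller symbol precedes a larger one (values never increase from left to right). Value: L (50) + X (10) + X (10) + X (10) + V (5) + I (1) + I (1) = 87. So it is a valid standard Roman numeral.

Yes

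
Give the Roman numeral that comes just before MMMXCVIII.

MMMXCVIII = 3098; previous is 3097

MMMXCVII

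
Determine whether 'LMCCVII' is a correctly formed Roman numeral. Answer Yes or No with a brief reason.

'LMCCVII': Invalid subtractive combination: LM

No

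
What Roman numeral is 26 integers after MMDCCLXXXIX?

MMDCCLXXXIX = 2789
2789 + 26 = 2815

MMDCCCXV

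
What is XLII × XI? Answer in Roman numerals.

XLII = 42
XI = 11
42 × 11 = 462

CDLXII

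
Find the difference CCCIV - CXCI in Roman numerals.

CCCIV = 304
CXCI = 191
304 - 191 = 113

CXIII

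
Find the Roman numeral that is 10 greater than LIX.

LIX = 59
59 + 10 = 69

LXIX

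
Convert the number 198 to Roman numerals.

Convert 198 to Roman numerals:
  198 contains 1×100 (C)
  98 contains 1×90 (XC)
  8 contains 1×5 (V)
  3 contains 3×1 (III)

CXCVIII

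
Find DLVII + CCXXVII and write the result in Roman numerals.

DLVII = 557
CCXXVII = 227
557 + 227 = 784

DCCLXXXIV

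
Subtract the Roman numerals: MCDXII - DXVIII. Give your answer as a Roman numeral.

MCDXII = 1412
DXVIII = 518
1412 - 518 = 894

DCCCXCIV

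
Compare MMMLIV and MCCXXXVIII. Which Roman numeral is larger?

MMMLIV = 3054
MCCXXXVIII = 1238
3054 is larger

MMMLIV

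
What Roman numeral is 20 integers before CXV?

CXV = 115
115 - 20 = 95

XCV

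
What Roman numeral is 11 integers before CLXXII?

CLXXII = 172
172 - 11 = 161

CLXI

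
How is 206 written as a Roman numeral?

Convert 206 to Roman numerals:
  206 contains 2×100 (CC)
  6 contains 1×5 (V)
  1 contains 1×1 (I)

CCVI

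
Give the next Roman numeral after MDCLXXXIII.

MDCLXXXIII = 1683; next is 1684

MDCLXXXIV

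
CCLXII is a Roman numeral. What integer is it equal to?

CCLXII: C=100, C=100, L=50, X=10, I=1, I=1
100 + 100 + 50 + 10 + 1 + 1 = 262

262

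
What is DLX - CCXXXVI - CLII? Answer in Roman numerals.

DLX = 560, CCXXXVI = 236, CLII = 152
560 - 236 = 324
324 - 152 = 172

CLXXII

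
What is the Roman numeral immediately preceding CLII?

CLII = 152; previous is 151

CLI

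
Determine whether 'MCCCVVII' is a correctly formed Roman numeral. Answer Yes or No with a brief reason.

'MCCCVVII': V should not appear more than once

No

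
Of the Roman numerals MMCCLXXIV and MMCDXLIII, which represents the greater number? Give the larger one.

MMCCLXXIV = 2274
MMCDXLIII = 2443
2443 is larger

MMCDXLIII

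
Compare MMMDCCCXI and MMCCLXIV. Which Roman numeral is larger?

MMMDCCCXI = 3811
MMCCLXIV = 2264
3811 is larger

MMMDCCCXI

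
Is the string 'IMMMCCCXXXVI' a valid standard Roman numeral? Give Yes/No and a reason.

'IMMMCCCXXXVI': Invalid subtractive combination: IM

No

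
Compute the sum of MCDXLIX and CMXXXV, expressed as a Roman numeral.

MCDXLIX = 1449
CMXXXV = 935
1449 + 935 = 2384

MMCCCLXXXIV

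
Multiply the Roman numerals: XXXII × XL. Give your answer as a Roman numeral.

XXXII = 32
XL = 40
32 × 40 = 1280

MCCLXXX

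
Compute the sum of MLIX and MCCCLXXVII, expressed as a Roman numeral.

MLIX = 1059
MCCCLXXVII = 1377
1059 + 1377 = 2436

MMCDXXXVI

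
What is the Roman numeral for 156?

Convert 156 to Roman numerals:
  156 contains 1×100 (C)
  56 contains 1×50 (L)
  6 contains 1×5 (V)
  1 contains 1×1 (I)

CLVI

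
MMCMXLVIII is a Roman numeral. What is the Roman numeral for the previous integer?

MMCMXLVIII = 2948; previous is 2947

MMCMXLVII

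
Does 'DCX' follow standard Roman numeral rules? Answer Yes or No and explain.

'DCX': Check the rules: uses only the symbols I, V, X, L, C, D, M; no symbol is repeated more than three times in a row; V, L and D each appear at most once; no smaller symbol precedes a larger one (values never increase from left to right). Value: D (500) + C (100) + X (10) = 610. So it is a valid standard Roman numeral.

Yes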